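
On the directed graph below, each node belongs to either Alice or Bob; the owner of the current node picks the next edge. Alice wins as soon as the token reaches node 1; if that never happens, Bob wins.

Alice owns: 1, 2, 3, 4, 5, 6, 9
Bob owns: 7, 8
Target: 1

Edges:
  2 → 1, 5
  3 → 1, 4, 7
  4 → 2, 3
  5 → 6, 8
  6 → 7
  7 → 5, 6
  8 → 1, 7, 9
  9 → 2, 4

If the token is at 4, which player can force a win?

A0 = {1}
A1: add {2, 3} — 2 (Alice) has 2→1; 3 (Alice) has 3→1.
A2: add {4, 9} — 4 (Alice) has 4→2; 9 (Alice) has 9→2.
A3 = A2; e.g. 5 (Alice) has no edge into A2. Fixed point.
4 ∈ A2, so Alice can force the target.

Alice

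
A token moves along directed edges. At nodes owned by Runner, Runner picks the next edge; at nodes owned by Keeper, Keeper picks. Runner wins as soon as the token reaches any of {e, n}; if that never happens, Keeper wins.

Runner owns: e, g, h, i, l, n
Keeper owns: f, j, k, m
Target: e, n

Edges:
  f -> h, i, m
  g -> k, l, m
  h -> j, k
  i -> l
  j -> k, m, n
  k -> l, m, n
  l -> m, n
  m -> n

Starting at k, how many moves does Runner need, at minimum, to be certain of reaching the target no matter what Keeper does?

A0 = {e, n}
A1: add {l, m} — l (Runner) has l→n; m (Keeper): all of {n} already in.
A2: add {g, i, k} — g (Runner) has g→l; i (Runner) has i→l; k (Keeper): all of {l, m, n} already in.
k enters the attractor at level 2, so Runner can force the target in 2 moves from there.

2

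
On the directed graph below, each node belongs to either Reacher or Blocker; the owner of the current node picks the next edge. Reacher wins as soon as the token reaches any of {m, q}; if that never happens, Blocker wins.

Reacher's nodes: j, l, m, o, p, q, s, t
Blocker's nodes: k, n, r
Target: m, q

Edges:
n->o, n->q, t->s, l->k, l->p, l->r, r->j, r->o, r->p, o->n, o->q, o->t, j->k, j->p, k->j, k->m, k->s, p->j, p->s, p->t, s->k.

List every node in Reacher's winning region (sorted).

A0 = {m, q}
A1: add {o} — o (Reacher) has o→q.
A2: add {n} — n (Blocker): all of {o, q} already in.
A3 = A2; e.g. j (Reacher) has no edge into A2. Fixed point.
Reacher's winning region = {m, n, o, q}.

m, n, o, q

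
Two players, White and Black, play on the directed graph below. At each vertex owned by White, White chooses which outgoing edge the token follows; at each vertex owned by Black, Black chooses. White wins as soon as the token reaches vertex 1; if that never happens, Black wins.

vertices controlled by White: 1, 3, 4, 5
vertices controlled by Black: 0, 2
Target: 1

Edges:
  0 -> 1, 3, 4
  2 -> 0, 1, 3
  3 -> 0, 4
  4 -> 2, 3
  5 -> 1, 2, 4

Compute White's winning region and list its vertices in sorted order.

1, 5

A0 = {1}
A1: add {5} — 5 (White) has 5→1.
A2 = A1; e.g. 0 (Black) can still go to 3. Fixed point.
White's winning region = {1, 5}.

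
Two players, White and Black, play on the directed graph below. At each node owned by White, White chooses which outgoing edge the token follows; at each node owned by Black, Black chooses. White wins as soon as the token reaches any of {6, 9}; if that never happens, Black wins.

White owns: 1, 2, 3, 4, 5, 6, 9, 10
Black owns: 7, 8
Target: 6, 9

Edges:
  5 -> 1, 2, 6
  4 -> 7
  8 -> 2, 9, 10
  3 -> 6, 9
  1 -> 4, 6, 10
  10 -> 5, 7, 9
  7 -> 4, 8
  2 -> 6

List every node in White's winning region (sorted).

1, 2, 3, 5, 6, 8, 9, 10

A0 = {6, 9}
A1: add {1, 2, 3, 5, 10} — 1 (White) has 1→6; 2 (White) has 2→6; 3 (White) has 3→6; 5 (White) has 5→6; 10 (White) has 10→9.
A2: add {8} — 8 (Black): all of {2, 9, 10} already in.
A3 = A2; e.g. 4 (White) has no edge into A2. Fixed point.
White's winning region = {1, 2, 3, 5, 6, 8, 9, 10}.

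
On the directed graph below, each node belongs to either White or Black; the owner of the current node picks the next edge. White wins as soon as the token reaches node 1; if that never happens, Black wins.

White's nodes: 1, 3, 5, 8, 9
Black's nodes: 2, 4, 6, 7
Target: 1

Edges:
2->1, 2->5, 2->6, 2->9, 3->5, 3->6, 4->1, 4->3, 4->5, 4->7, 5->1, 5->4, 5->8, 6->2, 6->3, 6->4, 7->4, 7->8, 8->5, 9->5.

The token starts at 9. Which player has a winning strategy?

A0 = {1}
A1: add {5} — 5 (White) has 5→1.
A2: add {3, 8, 9} — 3 (White) has 3→5; 8 (White) has 8→5; 9 (White) has 9→5.
A3 = A2; e.g. 2 (Black) can still go to 6. Fixed point.
9 ∈ A2, so White can force the target.

White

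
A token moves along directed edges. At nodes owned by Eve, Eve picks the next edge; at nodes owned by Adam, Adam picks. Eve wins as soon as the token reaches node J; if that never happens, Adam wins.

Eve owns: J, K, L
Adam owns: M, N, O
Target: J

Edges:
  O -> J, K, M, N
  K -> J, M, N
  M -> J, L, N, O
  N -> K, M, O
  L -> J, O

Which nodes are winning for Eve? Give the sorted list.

A0 = {J}
A1: add {K, L} — K (Eve) has K→J; L (Eve) has L→J.
A2 = A1; e.g. M (Adam) can still go to N. Fixed point.
Eve's winning region = {J, K, L}.

J, K, L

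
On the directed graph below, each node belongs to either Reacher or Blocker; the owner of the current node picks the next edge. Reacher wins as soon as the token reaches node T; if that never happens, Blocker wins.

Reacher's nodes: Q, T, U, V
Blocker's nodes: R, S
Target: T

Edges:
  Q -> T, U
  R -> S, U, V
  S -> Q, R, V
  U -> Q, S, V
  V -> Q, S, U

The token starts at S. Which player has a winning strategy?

A0 = {T}
A1: add {Q} — Q (Reacher) has Q→T.
A2: add {U, V} — U (Reacher) has U→Q; V (Reacher) has V→Q.
A3 = A2; e.g. R (Blocker) can still go to S. Fixed point.
S never enters the attractor, so Blocker can avoid the target forever.

Blocker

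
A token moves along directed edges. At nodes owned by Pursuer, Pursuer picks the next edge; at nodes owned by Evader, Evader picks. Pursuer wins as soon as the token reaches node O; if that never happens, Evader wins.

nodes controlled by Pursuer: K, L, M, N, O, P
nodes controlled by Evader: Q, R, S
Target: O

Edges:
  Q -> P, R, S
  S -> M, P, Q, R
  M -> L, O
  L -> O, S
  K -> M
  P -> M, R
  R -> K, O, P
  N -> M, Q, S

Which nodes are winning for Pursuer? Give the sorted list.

K, L, M, N, O, P, R

A0 = {O}
A1: add {L, M} — L (Pursuer) has L→O; M (Pursuer) has M→O.
A2: add {K, N, P} — K (Pursuer) has K→M; N (Pursuer) has N→M; P (Pursuer) has P→M.
A3: add {R} — R (Evader): all of {K, O, P} already in.
A4 = A3; e.g. Q (Evader) can still go to S. Fixed point.
Pursuer's winning region = {K, L, M, N, O, P, R}.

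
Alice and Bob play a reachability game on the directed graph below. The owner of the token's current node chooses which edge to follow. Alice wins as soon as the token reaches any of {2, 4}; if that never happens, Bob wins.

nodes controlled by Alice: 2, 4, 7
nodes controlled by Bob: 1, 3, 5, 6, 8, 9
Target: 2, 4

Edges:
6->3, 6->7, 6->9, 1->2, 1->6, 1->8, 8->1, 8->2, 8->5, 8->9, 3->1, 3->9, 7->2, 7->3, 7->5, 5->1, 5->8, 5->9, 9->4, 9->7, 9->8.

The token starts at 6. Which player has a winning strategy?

Bob

A0 = {2, 4}
A1: add {7} — 7 (Alice) has 7→2.
A2 = A1; e.g. 1 (Bob) can still go to 6. Fixed point.
6 never enters the attractor, so Bob can avoid the target forever.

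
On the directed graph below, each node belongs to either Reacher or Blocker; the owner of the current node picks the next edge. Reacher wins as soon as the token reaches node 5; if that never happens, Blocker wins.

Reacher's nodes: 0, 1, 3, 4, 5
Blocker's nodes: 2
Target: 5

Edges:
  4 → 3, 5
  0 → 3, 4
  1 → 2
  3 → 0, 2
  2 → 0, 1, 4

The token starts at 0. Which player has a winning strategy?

A0 = {5}
A1: add {4} — 4 (Reacher) has 4→5.
A2: add {0} — 0 (Reacher) has 0→4.
0 ∈ A2, so Reacher can force the target.

Reacher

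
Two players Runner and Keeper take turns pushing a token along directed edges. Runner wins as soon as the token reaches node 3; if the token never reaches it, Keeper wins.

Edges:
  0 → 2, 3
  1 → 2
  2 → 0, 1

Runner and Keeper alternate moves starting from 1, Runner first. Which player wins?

Track states (vertex, player-to-move).
A0 = {(3,Runner), (3,Keeper)}
A1: add {(0,Runner)}.
A2 = A1; e.g. (0,Keeper) stays out. (1,Runner) never enters ⇒ Keeper avoids the target.

Keeper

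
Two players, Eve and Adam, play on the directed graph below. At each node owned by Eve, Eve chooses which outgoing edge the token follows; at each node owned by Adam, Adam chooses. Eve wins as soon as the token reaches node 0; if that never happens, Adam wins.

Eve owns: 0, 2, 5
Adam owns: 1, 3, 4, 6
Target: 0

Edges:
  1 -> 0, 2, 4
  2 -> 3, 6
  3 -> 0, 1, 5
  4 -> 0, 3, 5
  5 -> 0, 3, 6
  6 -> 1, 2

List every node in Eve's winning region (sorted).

A0 = {0}
A1: add {5} — 5 (Eve) has 5→0.
A2 = A1; e.g. 1 (Adam) can still go to 2. Fixed point.
Eve's winning region = {0, 5}.

0, 5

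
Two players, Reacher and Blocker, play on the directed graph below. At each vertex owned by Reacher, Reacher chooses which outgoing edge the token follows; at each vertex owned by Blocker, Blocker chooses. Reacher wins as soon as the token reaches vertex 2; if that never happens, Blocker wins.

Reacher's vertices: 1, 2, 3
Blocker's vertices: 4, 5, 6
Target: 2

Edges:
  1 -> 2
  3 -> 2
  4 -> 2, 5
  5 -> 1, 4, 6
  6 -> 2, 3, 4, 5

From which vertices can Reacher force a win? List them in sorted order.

1, 2, 3

A0 = {2}
A1: add {1, 3} — 1 (Reacher) has 1→2; 3 (Reacher) has 3→2.
A2 = A1; e.g. 4 (Blocker) can still go to 5. Fixed point.
Reacher's winning region = {1, 2, 3}.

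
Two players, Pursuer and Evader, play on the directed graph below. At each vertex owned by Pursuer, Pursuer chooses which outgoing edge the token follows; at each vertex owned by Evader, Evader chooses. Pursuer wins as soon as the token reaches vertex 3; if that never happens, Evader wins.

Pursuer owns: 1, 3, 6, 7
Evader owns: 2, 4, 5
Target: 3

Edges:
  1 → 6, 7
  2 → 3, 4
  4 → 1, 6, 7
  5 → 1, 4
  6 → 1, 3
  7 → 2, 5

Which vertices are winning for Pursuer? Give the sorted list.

A0 = {3}
A1: add {6} — 6 (Pursuer) has 6→3.
A2: add {1} — 1 (Pursuer) has 1→6.
A3 = A2; e.g. 2 (Evader) can still go to 4. Fixed point.
Pursuer's winning region = {1, 3, 6}.

1, 3, 6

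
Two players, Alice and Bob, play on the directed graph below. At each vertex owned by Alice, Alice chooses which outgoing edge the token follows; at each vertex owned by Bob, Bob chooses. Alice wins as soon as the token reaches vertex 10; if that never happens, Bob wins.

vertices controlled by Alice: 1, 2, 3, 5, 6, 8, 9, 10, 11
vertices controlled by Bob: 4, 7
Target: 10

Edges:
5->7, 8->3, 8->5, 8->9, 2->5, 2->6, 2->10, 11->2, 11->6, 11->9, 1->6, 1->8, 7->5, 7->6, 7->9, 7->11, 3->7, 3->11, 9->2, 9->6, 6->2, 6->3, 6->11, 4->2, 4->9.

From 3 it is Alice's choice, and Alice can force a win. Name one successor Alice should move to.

A0 = {10}
A1: add {2} — 2 (Alice) has 2→10.
A2: add {6, 9, 11} — 6 (Alice) has 6→2; 9 (Alice) has 9→2; 11 (Alice) has 11→2.
A3: add {1, 3, 4, 8} — 1 (Alice) has 1→6; 3 (Alice) has 3→11; 4 (Bob): all of {2, 9} already in; 8 (Alice) has 8→9.
A4 = A3; e.g. 5 (Alice) has no edge into A3. Fixed point.
From 3, successor 11 is in the attractor (rank 2); the other successor 7 is not.

11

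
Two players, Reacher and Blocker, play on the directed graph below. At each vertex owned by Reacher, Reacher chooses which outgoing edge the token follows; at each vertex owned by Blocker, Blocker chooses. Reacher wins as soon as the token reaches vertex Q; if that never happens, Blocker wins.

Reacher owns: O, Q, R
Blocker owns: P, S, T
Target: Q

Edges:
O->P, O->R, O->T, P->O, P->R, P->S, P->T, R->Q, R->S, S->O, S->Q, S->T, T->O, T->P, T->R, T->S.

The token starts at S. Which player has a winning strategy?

Blocker

A0 = {Q}
A1: add {R} — R (Reacher) has R→Q.
A2: add {O} — O (Reacher) has O→R.
A3 = A2; e.g. P (Blocker) can still go to S. Fixed point.
S never enters the attractor, so Blocker can avoid the target forever.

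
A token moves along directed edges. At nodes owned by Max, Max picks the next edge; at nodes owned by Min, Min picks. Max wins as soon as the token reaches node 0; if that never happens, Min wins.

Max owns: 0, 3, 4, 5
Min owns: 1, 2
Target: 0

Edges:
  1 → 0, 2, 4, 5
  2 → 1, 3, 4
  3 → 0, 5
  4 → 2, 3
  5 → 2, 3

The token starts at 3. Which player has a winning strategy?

Max

A0 = {0}
A1: add {3} — 3 (Max) has 3→0.
3 ∈ A1, so Max can force the target.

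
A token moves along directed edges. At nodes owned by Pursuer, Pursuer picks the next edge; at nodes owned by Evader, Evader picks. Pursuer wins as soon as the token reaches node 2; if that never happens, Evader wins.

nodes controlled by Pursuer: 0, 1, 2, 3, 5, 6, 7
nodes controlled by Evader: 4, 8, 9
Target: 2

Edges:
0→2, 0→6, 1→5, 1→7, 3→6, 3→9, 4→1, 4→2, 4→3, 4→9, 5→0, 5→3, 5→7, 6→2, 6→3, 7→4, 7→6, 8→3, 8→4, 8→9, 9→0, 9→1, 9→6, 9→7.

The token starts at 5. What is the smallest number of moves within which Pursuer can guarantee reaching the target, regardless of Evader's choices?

A0 = {2}
A1: add {0, 6} — 0 (Pursuer) has 0→2; 6 (Pursuer) has 6→2.
A2: add {3, 5, 7} — 3 (Pursuer) has 3→6; 5 (Pursuer) has 5→0; 7 (Pursuer) has 7→6.
5 enters the attractor at level 2, so Pursuer can force the target in 2 moves from there.

2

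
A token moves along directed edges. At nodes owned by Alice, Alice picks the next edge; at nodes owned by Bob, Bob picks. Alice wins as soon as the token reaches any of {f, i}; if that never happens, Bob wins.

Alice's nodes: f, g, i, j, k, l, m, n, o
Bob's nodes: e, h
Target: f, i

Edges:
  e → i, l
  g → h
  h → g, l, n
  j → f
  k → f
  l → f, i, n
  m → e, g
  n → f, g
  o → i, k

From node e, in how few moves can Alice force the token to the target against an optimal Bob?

2

A0 = {f, i}
A1: add {j, k, l, n, o} — j (Alice) has j→f; k (Alice) has k→f; l (Alice) has l→f; n (Alice) has n→f; o (Alice) has o→i.
A2: add {e} — e (Bob): all of {i, l} already in.
e enters the attractor at level 2, so Alice can force the target in 2 moves from there.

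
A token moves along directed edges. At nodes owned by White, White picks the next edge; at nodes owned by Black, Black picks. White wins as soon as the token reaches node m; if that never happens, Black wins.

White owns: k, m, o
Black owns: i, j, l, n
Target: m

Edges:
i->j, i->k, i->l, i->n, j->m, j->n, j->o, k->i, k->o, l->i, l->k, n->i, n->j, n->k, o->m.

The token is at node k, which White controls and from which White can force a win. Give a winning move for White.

o

A0 = {m}
A1: add {o} — o (White) has o→m.
A2: add {k} — k (White) has k→o.
A3 = A2; e.g. i (Black) can still go to j. Fixed point.
From k, successor o is in the attractor (rank 1); the other successor i is not.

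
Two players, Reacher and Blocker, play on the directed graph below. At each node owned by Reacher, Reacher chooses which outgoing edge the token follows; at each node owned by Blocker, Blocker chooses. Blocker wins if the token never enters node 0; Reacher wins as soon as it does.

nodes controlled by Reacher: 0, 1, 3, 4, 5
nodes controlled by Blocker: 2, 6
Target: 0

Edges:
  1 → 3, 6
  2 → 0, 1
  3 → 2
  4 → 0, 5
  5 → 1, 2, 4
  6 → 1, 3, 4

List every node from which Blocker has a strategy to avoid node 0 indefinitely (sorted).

1, 2, 3, 6

A0 = {0}
A1: add {4} — 4 (Reacher) has 4→0.
A2: add {5} — 5 (Reacher) has 5→4.
A3 = A2; e.g. 1 (Reacher) has no edge into A2. Fixed point.
Reacher's attractor = {0, 4, 5}; Blocker avoids the target exactly from the complement.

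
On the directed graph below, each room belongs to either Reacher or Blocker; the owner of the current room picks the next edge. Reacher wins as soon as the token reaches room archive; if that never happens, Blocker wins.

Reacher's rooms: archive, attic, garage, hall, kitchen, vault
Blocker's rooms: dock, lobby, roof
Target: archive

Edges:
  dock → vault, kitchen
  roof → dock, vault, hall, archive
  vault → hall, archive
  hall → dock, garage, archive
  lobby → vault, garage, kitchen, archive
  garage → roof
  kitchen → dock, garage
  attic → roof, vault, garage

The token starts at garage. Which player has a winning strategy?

A0 = {archive}
A1: add {hall, vault} — vault (Reacher) has vault→archive; hall (Reacher) has hall→archive.
A2: add {attic} — attic (Reacher) has attic→vault.
A3 = A2; e.g. dock (Blocker) can still go to kitchen. Fixed point.
garage never enters the attractor, so Blocker can avoid the target forever.

Blocker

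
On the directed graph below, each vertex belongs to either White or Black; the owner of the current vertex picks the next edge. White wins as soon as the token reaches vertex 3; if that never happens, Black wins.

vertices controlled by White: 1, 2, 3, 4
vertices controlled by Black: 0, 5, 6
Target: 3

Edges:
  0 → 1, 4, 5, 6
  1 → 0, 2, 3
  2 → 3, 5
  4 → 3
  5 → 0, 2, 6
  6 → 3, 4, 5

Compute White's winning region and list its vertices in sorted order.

1, 2, 3, 4

A0 = {3}
A1: add {1, 2, 4} — 1 (White) has 1→3; 2 (White) has 2→3; 4 (White) has 4→3.
A2 = A1; e.g. 0 (Black) can still go to 5. Fixed point.
White's winning region = {1, 2, 3, 4}.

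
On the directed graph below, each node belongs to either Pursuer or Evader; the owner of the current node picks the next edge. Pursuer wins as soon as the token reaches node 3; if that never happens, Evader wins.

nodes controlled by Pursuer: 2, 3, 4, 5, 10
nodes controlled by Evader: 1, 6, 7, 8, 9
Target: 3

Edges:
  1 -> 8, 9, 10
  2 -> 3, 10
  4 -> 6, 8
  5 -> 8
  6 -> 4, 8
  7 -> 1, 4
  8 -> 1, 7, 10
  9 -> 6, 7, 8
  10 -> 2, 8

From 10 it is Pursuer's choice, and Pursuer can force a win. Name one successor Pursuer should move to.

A0 = {3}
A1: add {2} — 2 (Pursuer) has 2→3.
A2: add {10} — 10 (Pursuer) has 10→2.
A3 = A2; e.g. 1 (Evader) can still go to 8. Fixed point.
From 10, successor 2 is in the attractor (rank 1); the other successor 8 is not.

2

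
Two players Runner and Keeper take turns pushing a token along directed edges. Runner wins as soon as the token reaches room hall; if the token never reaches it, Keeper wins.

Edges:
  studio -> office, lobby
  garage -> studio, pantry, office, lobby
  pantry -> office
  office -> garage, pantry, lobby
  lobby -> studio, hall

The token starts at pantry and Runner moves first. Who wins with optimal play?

Track states (vertex, player-to-move).
A0 = {(hall,Runner), (hall,Keeper)}
A1: add {(lobby,Runner)}.
A2 = A1; e.g. (studio,Runner) stays out. (pantry,Runner) never enters ⇒ Keeper avoids the target.

Keeper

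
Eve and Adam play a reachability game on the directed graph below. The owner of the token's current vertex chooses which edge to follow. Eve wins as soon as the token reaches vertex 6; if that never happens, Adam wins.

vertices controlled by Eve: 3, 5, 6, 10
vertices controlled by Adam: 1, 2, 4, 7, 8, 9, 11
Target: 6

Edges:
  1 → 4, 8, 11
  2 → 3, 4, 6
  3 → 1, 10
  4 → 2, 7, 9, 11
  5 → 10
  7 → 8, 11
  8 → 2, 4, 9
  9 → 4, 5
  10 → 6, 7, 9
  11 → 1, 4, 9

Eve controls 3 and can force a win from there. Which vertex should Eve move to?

A0 = {6}
A1: add {10} — 10 (Eve) has 10→6.
A2: add {3, 5} — 3 (Eve) has 3→10; 5 (Eve) has 5→10.
A3 = A2; e.g. 1 (Adam) can still go to 4. Fixed point.
From 3, successor 10 is in the attractor (rank 1); the other successor 1 is not.

10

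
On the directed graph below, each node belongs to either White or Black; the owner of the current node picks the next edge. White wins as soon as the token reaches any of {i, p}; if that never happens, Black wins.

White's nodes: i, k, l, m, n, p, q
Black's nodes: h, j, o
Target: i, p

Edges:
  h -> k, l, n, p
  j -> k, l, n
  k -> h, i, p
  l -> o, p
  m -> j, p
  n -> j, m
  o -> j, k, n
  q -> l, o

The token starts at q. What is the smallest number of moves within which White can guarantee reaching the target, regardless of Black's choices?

A0 = {i, p}
A1: add {k, l, m} — k (White) has k→i; l (White) has l→p; m (White) has m→p.
A2: add {n, q} — n (White) has n→m; q (White) has q→l.
q enters the attractor at level 2, so White can force the target in 2 moves from there.

2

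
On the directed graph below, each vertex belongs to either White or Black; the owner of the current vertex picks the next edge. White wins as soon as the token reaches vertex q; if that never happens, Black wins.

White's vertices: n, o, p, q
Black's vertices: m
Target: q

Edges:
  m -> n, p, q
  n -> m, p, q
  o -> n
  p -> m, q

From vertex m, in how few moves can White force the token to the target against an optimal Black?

A0 = {q}
A1: add {n, p} — n (White) has n→q; p (White) has p→q.
A2: add {m, o} — m (Black): all of {n, p, q} already in; o (White) has o→n.
A2 = all vertices. Fixed point.
m enters the attractor at level 2, so White can force the target in 2 moves from there.

2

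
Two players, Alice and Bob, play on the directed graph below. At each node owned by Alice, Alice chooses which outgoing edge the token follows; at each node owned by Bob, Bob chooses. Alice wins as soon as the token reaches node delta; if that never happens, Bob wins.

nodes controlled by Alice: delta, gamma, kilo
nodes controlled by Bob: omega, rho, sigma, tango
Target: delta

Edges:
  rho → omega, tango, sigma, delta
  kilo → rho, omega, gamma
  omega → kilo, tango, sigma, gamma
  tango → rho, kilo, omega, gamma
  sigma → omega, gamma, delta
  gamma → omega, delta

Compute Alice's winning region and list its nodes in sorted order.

A0 = {delta}
A1: add {gamma} — gamma (Alice) has gamma→delta.
A2: add {kilo} — kilo (Alice) has kilo→gamma.
A3 = A2; e.g. rho (Bob) can still go to omega. Fixed point.
Alice's winning region = {delta, gamma, kilo}.

delta, gamma, kilo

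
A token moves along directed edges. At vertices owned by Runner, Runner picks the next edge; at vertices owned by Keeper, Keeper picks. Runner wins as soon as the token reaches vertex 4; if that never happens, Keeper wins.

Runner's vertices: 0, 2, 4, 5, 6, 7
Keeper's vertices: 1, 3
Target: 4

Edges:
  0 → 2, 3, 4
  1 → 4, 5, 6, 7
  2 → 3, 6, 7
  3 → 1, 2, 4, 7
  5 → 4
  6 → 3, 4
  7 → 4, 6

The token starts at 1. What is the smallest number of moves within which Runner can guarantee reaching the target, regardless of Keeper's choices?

2

A0 = {4}
A1: add {0, 5, 6, 7} — 0 (Runner) has 0→4; 5 (Runner) has 5→4; 6 (Runner) has 6→4; 7 (Runner) has 7→4.
A2: add {1, 2} — 1 (Keeper): all of {4, 5, 6, 7} already in; 2 (Runner) has 2→6.
1 enters the attractor at level 2, so Runner can force the target in 2 moves from there.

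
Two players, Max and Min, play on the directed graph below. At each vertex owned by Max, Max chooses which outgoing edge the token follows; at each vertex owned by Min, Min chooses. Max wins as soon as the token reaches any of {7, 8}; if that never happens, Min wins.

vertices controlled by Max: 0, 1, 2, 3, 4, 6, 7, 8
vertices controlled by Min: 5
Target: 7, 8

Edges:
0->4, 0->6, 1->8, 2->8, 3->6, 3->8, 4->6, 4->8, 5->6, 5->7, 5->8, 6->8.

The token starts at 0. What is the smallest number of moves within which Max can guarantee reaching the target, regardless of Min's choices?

2

A0 = {7, 8}
A1: add {1, 2, 3, 4, 6} — 1 (Max) has 1→8; 2 (Max) has 2→8; 3 (Max) has 3→8; 4 (Max) has 4→8; 6 (Max) has 6→8.
A2: add {0, 5} — 0 (Max) has 0→4; 5 (Min): all of {6, 7, 8} already in.
A2 = all vertices. Fixed point.
0 enters the attractor at level 2, so Max can force the target in 2 moves from there.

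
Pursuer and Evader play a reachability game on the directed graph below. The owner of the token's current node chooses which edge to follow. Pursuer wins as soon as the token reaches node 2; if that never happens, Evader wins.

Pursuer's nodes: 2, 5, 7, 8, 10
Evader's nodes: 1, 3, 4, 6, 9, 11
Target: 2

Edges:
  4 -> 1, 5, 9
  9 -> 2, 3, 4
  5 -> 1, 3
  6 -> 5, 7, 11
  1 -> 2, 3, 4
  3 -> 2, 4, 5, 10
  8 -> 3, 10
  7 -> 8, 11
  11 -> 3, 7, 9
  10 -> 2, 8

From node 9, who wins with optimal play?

Evader

A0 = {2}
A1: add {10} — 10 (Pursuer) has 10→2.
A2: add {8} — 8 (Pursuer) has 8→10.
A3: add {7} — 7 (Pursuer) has 7→8.
A4 = A3; e.g. 1 (Evader) can still go to 3. Fixed point.
9 never enters the attractor, so Evader can avoid the target forever.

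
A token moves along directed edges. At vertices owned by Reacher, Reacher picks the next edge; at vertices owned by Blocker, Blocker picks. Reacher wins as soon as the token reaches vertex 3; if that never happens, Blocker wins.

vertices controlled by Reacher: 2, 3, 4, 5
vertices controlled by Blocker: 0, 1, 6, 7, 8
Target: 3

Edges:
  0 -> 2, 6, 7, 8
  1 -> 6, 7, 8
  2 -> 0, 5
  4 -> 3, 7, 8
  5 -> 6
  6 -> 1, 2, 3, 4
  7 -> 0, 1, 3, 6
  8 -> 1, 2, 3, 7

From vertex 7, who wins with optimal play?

Blocker

A0 = {3}
A1: add {4} — 4 (Reacher) has 4→3.
A2 = A1; e.g. 0 (Blocker) can still go to 2. Fixed point.
7 never enters the attractor, so Blocker can avoid the target forever.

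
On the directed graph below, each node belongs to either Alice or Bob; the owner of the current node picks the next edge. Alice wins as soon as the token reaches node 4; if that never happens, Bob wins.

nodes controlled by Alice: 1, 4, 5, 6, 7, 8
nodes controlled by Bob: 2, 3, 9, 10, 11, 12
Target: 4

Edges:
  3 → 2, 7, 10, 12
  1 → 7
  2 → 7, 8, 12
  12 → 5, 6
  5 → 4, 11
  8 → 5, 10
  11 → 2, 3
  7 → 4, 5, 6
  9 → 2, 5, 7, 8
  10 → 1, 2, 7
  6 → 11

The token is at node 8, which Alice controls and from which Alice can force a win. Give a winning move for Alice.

5

A0 = {4}
A1: add {5, 7} — 5 (Alice) has 5→4; 7 (Alice) has 7→4.
A2: add {1, 8} — 1 (Alice) has 1→7; 8 (Alice) has 8→5.
A3 = A2; e.g. 2 (Bob) can still go to 12. Fixed point.
From 8, successor 5 is in the attractor (rank 1); the other successor 10 is not.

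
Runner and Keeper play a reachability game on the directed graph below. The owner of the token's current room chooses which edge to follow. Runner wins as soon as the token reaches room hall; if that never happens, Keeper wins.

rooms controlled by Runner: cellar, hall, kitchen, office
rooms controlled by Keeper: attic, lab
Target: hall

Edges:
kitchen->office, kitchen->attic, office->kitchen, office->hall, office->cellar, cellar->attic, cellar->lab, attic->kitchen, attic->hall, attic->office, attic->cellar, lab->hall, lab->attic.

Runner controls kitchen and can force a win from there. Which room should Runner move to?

office

A0 = {hall}
A1: add {office} — office (Runner) has office→hall.
A2: add {kitchen} — kitchen (Runner) has kitchen→office.
A3 = A2; e.g. cellar (Runner) has no edge into A2. Fixed point.
From kitchen, successor office is in the attractor (rank 1); the other successor attic is not.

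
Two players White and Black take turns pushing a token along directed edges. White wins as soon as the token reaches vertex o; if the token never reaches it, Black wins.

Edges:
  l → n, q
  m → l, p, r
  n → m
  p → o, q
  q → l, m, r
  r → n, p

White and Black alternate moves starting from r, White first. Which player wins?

Black

Track states (vertex, player-to-move).
A0 = {(o,White), (o,Black)}
A1: add {(p,White)}.
A2 = A1; e.g. (l,White) stays out. (r,White) never enters ⇒ Black avoids the target.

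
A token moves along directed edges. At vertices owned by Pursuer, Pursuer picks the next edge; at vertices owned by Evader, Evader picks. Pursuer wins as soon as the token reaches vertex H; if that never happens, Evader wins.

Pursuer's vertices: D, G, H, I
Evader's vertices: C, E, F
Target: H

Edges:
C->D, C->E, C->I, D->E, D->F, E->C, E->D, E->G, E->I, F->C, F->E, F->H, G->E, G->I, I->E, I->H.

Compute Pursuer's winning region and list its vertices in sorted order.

G, H, I

A0 = {H}
A1: add {I} — I (Pursuer) has I→H.
A2: add {G} — G (Pursuer) has G→I.
A3 = A2; e.g. C (Evader) can still go to D. Fixed point.
Pursuer's winning region = {G, H, I}.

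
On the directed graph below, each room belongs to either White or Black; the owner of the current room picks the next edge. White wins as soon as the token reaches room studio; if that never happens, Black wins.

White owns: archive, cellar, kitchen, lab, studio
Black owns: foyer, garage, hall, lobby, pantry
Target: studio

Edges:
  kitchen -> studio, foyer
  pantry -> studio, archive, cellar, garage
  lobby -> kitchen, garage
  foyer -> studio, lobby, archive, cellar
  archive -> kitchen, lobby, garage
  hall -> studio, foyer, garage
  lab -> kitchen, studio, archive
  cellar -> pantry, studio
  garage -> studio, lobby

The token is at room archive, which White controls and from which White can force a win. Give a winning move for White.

kitchen

A0 = {studio}
A1: add {cellar, kitchen, lab} — kitchen (White) has kitchen→studio; lab (White) has lab→studio; cellar (White) has cellar→studio.
A2: add {archive} — archive (White) has archive→kitchen.
A3 = A2; e.g. pantry (Black) can still go to garage. Fixed point.
From archive, successor kitchen is in the attractor (rank 1); the other successors garage, lobby are not.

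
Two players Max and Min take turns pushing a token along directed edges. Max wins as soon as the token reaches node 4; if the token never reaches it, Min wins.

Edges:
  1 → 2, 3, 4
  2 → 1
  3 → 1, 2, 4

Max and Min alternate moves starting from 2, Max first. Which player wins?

Track states (vertex, player-to-move).
A0 = {(4,Max), (4,Min)}
A1: add {(1,Max), (3,Max)}.
A2: add {(2,Min)}.
A3 = A2; e.g. (1,Min) stays out. (2,Max) never enters ⇒ Min avoids the target.

Min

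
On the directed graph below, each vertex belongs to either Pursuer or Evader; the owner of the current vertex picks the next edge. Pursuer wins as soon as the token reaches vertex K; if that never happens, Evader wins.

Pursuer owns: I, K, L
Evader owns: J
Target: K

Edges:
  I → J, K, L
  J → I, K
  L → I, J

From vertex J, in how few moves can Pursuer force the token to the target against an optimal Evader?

A0 = {K}
A1: add {I} — I (Pursuer) has I→K.
A2: add {J, L} — J (Evader): all of {I, K} already in; L (Pursuer) has L→I.
A2 = all vertices. Fixed point.
J enters the attractor at level 2, so Pursuer can force the target in 2 moves from there.

2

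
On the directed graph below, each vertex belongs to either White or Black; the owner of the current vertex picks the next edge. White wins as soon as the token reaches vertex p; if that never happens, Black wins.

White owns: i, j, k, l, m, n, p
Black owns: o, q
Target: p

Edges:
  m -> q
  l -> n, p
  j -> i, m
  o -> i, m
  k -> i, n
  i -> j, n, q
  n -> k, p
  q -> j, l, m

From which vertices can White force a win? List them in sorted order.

i, j, k, l, n, p

A0 = {p}
A1: add {l, n} — l (White) has l→p; n (White) has n→p.
A2: add {i, k} — i (White) has i→n; k (White) has k→n.
A3: add {j} — j (White) has j→i.
A4 = A3; e.g. m (White) has no edge into A3. Fixed point.
White's winning region = {i, j, k, l, n, p}.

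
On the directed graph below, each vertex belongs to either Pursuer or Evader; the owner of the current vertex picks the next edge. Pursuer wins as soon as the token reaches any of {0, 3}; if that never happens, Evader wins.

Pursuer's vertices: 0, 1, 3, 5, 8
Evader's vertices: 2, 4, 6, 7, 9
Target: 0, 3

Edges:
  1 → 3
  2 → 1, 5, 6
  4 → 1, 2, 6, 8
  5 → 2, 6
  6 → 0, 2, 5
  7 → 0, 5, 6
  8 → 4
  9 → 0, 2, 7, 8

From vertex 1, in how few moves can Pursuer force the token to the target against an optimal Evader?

A0 = {0, 3}
A1: add {1} — 1 (Pursuer) has 1→3.
A2 = A1; e.g. 2 (Evader) can still go to 5. Fixed point.
1 enters the attractor at level 1, so Pursuer can force the target in 1 move from there.

1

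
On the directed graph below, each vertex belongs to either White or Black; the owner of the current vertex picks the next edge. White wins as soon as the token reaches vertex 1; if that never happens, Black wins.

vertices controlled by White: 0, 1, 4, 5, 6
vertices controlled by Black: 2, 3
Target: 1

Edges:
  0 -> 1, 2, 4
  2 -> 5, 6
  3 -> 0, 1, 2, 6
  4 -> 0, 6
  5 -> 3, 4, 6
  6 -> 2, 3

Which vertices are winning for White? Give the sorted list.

A0 = {1}
A1: add {0} — 0 (White) has 0→1.
A2: add {4} — 4 (White) has 4→0.
A3: add {5} — 5 (White) has 5→4.
A4 = A3; e.g. 2 (Black) can still go to 6. Fixed point.
White's winning region = {0, 1, 4, 5}.

0, 1, 4, 5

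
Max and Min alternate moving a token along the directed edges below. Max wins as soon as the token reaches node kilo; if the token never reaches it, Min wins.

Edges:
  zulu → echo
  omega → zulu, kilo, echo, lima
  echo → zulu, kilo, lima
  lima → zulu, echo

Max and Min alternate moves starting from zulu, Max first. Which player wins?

Min

Track states (vertex, player-to-move).
A0 = {(kilo,Max), (kilo,Min)}
A1: add {(omega,Max), (echo,Max)}.
A2: add {(zulu,Min)}.
A3: add {(lima,Max)}.
A4 = A3; e.g. (zulu,Max) stays out. (zulu,Max) never enters ⇒ Min avoids the target.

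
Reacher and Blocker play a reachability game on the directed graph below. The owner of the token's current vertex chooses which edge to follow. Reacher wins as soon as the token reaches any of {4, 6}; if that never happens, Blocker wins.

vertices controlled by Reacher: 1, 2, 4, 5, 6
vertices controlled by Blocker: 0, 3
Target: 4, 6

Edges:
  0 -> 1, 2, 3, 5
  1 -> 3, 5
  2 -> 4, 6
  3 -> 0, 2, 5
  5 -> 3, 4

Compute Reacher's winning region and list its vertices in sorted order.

A0 = {4, 6}
A1: add {2, 5} — 2 (Reacher) has 2→4; 5 (Reacher) has 5→4.
A2: add {1} — 1 (Reacher) has 1→5.
A3 = A2; e.g. 0 (Blocker) can still go to 3. Fixed point.
Reacher's winning region = {1, 2, 4, 5, 6}.

1, 2, 4, 5, 6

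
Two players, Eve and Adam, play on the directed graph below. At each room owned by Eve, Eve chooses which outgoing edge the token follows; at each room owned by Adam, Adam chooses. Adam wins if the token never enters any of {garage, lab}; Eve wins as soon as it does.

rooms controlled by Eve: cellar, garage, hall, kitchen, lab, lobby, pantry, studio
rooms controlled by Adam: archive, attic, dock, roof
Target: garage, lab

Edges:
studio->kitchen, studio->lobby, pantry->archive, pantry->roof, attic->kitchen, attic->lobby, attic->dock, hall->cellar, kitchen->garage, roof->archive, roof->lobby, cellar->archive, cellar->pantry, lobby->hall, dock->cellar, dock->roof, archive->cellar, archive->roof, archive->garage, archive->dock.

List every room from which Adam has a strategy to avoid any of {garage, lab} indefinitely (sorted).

A0 = {garage, lab}
A1: add {kitchen} — kitchen (Eve) has kitchen→garage.
A2: add {studio} — studio (Eve) has studio→kitchen.
A3 = A2; e.g. hall (Eve) has no edge into A2. Fixed point.
Eve's attractor = {garage, kitchen, lab, studio}; Adam avoids the target exactly from the complement.

archive, attic, cellar, dock, hall, lobby, pantry, roof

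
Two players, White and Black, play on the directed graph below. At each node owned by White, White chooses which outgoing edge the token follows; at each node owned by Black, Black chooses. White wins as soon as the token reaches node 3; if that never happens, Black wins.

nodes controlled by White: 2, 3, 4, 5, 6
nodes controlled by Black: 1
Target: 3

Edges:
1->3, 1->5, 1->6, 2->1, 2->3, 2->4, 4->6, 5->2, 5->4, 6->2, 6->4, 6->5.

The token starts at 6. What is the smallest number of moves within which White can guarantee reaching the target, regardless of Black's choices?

2

A0 = {3}
A1: add {2} — 2 (White) has 2→3.
A2: add {5, 6} — 5 (White) has 5→2; 6 (White) has 6→2.
6 enters the attractor at level 2, so White can force the target in 2 moves from there.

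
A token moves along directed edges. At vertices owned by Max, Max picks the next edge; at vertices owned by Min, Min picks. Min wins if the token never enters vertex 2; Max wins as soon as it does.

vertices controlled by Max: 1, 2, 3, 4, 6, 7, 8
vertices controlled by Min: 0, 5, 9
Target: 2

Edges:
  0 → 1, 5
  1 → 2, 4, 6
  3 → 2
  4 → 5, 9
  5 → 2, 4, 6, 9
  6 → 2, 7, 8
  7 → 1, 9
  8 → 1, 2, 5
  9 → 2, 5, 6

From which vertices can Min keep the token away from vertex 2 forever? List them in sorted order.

A0 = {2}
A1: add {1, 3, 6, 8} — 1 (Max) has 1→2; 3 (Max) has 3→2; 6 (Max) has 6→2; 8 (Max) has 8→2.
A2: add {7} — 7 (Max) has 7→1.
A3 = A2; e.g. 0 (Min) can still go to 5. Fixed point.
Max's attractor = {1, 2, 3, 6, 7, 8}; Min avoids the target exactly from the complement.

0, 4, 5, 9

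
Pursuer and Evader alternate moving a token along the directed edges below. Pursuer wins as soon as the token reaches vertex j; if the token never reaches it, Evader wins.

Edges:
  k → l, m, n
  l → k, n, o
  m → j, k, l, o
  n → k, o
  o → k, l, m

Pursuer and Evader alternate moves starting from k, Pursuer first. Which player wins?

Evader

Track states (vertex, player-to-move).
A0 = {(j,Pursuer), (j,Evader)}
A1: add {(m,Pursuer)}.
A2 = A1; e.g. (k,Pursuer) stays out. (k,Pursuer) never enters ⇒ Evader avoids the target.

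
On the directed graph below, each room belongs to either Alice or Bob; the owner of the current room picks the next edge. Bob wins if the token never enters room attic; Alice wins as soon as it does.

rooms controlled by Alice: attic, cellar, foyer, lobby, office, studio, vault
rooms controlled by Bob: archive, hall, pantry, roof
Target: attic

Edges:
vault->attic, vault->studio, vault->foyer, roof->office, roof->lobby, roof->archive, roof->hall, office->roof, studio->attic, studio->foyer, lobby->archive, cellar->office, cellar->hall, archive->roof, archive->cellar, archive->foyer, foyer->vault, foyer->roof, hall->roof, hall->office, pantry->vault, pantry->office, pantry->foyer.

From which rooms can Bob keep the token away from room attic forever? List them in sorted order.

archive, cellar, hall, lobby, office, pantry, roof

A0 = {attic}
A1: add {studio, vault} — vault (Alice) has vault→attic; studio (Alice) has studio→attic.
A2: add {foyer} — foyer (Alice) has foyer→vault.
A3 = A2; e.g. roof (Bob) can still go to office. Fixed point.
Alice's attractor = {attic, foyer, studio, vault}; Bob avoids the target exactly from the complement.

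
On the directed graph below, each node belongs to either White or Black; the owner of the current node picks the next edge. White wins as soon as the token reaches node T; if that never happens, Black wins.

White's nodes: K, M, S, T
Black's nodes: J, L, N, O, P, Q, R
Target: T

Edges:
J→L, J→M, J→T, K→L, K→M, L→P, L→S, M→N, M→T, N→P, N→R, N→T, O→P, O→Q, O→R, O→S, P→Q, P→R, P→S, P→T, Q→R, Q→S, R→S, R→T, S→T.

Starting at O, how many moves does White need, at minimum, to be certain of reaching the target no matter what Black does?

A0 = {T}
A1: add {M, S} — M (White) has M→T; S (White) has S→T.
A2: add {K, R} — K (White) has K→M; R (Black): all of {S, T} already in.
A3: add {Q} — Q (Black): all of {R, S} already in.
A4: add {P} — P (Black): all of {Q, R, S, T} already in.
A5: add {L, N, O} — L (Black): all of {P, S} already in; N (Black): all of {P, R, T} already in; O (Black): all of {P, Q, R, S} already in.
O enters the attractor at level 5, so White can force the target in 5 moves from there.

5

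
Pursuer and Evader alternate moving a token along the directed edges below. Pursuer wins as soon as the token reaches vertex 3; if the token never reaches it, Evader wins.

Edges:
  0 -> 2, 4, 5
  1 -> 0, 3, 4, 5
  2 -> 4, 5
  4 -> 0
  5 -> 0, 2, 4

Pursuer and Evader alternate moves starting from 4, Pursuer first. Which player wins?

Track states (vertex, player-to-move).
A0 = {(3,Pursuer), (3,Evader)}
A1: add {(1,Pursuer)}.
A2 = A1; e.g. (0,Pursuer) stays out. (4,Pursuer) never enters ⇒ Evader avoids the target.

Evader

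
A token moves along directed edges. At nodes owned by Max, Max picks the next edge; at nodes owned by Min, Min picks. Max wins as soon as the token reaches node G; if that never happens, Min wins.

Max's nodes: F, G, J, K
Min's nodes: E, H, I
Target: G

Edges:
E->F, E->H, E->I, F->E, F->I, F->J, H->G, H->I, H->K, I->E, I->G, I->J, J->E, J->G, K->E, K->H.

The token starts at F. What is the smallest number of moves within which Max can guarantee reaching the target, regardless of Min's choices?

A0 = {G}
A1: add {J} — J (Max) has J→G.
A2: add {F} — F (Max) has F→J.
A3 = A2; e.g. E (Min) can still go to H. Fixed point.
F enters the attractor at level 2, so Max can force the target in 2 moves from there.

2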